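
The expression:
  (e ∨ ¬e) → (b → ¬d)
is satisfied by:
  {d: False, b: False}
  {b: True, d: False}
  {d: True, b: False}


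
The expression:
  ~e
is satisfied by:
  {e: False}


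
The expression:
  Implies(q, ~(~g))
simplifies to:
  g | ~q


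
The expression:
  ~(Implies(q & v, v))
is never true.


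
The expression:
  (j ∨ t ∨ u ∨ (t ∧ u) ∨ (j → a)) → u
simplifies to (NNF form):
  u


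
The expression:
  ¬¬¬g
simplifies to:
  ¬g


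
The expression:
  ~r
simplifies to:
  ~r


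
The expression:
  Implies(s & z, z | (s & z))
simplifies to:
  True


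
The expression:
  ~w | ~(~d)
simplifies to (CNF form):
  d | ~w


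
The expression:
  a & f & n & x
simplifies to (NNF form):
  a & f & n & x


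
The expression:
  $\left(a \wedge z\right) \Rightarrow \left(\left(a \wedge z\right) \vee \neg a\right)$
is always true.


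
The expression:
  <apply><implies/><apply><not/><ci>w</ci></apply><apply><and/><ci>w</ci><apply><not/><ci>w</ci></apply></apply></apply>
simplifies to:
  <ci>w</ci>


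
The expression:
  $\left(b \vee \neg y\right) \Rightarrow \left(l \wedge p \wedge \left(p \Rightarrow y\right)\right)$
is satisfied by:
  {l: True, p: True, y: True, b: False}
  {l: True, y: True, p: False, b: False}
  {p: True, y: True, l: False, b: False}
  {y: True, l: False, p: False, b: False}
  {b: True, l: True, p: True, y: True}


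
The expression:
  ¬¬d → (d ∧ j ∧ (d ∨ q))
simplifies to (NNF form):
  j ∨ ¬d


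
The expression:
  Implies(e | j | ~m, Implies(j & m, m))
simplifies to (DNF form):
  True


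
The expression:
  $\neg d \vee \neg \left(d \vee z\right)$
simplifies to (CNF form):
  $\neg d$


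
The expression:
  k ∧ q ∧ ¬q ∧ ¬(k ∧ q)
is never true.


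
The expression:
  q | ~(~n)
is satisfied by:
  {n: True, q: True}
  {n: True, q: False}
  {q: True, n: False}


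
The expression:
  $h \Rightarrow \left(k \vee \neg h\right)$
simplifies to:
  $k \vee \neg h$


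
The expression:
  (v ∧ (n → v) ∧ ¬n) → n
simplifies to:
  n ∨ ¬v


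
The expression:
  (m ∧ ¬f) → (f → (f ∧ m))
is always true.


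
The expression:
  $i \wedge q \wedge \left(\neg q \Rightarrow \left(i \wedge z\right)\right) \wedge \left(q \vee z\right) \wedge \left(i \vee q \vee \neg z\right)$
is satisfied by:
  {i: True, q: True}


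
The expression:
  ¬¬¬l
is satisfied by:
  {l: False}


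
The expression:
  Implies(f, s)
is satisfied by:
  {s: True, f: False}
  {f: False, s: False}
  {f: True, s: True}


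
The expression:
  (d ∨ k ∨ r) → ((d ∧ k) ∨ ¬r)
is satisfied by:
  {k: True, d: True, r: False}
  {k: True, d: False, r: False}
  {d: True, k: False, r: False}
  {k: False, d: False, r: False}
  {r: True, k: True, d: True}


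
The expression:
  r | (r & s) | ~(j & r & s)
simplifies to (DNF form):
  True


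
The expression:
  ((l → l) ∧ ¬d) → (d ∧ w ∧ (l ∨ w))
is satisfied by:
  {d: True}


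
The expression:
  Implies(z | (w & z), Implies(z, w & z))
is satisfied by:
  {w: True, z: False}
  {z: False, w: False}
  {z: True, w: True}


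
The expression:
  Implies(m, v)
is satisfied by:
  {v: True, m: False}
  {m: False, v: False}
  {m: True, v: True}


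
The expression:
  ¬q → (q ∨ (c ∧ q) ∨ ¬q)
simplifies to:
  True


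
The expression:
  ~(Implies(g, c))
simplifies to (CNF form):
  g & ~c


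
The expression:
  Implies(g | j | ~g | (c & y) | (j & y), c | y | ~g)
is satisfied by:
  {y: True, c: True, g: False}
  {y: True, g: False, c: False}
  {c: True, g: False, y: False}
  {c: False, g: False, y: False}
  {y: True, c: True, g: True}
  {y: True, g: True, c: False}
  {c: True, g: True, y: False}


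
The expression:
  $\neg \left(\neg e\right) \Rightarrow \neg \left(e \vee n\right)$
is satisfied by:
  {e: False}


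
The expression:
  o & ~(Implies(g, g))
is never true.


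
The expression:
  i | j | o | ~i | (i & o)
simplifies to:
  True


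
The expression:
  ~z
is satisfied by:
  {z: False}


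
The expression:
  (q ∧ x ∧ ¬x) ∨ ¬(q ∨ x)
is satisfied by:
  {q: False, x: False}


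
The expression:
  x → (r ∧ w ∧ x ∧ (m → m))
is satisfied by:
  {w: True, r: True, x: False}
  {w: True, r: False, x: False}
  {r: True, w: False, x: False}
  {w: False, r: False, x: False}
  {x: True, w: True, r: True}


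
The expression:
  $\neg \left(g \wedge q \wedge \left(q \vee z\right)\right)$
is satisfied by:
  {g: False, q: False}
  {q: True, g: False}
  {g: True, q: False}


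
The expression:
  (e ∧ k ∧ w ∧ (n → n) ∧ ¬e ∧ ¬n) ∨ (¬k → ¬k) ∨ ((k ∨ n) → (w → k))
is always true.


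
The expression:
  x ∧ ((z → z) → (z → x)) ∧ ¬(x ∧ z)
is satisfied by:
  {x: True, z: False}


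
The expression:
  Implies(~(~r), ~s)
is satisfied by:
  {s: False, r: False}
  {r: True, s: False}
  {s: True, r: False}


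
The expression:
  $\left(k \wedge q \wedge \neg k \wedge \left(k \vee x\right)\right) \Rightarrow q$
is always true.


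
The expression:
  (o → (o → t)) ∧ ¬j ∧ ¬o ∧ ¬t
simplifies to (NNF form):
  ¬j ∧ ¬o ∧ ¬t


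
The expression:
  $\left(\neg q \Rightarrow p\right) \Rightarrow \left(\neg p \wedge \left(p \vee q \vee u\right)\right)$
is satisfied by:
  {p: False}


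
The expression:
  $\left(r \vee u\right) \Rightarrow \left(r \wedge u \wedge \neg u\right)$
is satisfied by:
  {u: False, r: False}


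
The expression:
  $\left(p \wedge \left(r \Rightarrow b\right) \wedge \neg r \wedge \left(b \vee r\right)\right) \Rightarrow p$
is always true.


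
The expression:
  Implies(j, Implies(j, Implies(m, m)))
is always true.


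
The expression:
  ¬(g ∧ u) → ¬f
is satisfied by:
  {g: True, u: True, f: False}
  {g: True, u: False, f: False}
  {u: True, g: False, f: False}
  {g: False, u: False, f: False}
  {f: True, g: True, u: True}


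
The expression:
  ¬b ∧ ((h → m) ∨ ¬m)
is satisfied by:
  {b: False}


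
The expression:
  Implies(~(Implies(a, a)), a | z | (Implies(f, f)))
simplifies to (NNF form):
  True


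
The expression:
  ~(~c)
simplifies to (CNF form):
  c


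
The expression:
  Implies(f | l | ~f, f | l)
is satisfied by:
  {l: True, f: True}
  {l: True, f: False}
  {f: True, l: False}


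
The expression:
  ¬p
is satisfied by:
  {p: False}


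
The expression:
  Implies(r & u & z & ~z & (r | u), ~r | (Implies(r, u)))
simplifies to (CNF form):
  True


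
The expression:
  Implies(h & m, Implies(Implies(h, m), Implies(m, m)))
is always true.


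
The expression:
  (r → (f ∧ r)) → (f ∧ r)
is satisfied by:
  {r: True}


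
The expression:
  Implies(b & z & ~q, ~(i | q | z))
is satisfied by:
  {q: True, z: False, b: False}
  {z: False, b: False, q: False}
  {b: True, q: True, z: False}
  {b: True, z: False, q: False}
  {q: True, z: True, b: False}
  {z: True, q: False, b: False}
  {b: True, z: True, q: True}


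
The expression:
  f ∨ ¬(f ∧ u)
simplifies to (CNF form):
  True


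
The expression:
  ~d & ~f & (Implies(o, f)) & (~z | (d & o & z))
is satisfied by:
  {d: False, o: False, z: False, f: False}


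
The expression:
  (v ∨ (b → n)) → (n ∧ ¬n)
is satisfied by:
  {b: True, n: False, v: False}


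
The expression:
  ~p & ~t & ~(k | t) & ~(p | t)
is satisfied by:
  {p: False, t: False, k: False}


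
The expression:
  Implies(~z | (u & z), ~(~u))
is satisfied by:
  {z: True, u: True}
  {z: True, u: False}
  {u: True, z: False}


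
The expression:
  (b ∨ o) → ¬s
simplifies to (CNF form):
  (¬b ∨ ¬s) ∧ (¬o ∨ ¬s)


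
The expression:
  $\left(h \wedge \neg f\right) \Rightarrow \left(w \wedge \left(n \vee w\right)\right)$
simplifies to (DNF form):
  $f \vee w \vee \neg h$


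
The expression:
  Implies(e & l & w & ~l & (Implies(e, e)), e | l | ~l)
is always true.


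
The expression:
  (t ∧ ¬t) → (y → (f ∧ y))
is always true.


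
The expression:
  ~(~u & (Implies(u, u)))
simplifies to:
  u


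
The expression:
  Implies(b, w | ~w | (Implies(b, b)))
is always true.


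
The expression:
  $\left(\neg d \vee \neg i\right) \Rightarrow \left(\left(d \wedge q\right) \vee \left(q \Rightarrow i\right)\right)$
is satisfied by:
  {i: True, d: True, q: False}
  {i: True, q: False, d: False}
  {d: True, q: False, i: False}
  {d: False, q: False, i: False}
  {i: True, d: True, q: True}
  {i: True, q: True, d: False}
  {d: True, q: True, i: False}


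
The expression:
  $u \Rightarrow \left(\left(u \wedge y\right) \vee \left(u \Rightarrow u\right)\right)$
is always true.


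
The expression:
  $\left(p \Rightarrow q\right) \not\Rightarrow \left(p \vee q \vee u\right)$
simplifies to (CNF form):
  $\neg p \wedge \neg q \wedge \neg u$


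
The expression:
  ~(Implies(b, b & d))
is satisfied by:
  {b: True, d: False}


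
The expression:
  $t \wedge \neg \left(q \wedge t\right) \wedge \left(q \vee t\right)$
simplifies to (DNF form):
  $t \wedge \neg q$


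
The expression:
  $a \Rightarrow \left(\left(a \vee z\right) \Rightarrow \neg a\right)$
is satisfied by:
  {a: False}


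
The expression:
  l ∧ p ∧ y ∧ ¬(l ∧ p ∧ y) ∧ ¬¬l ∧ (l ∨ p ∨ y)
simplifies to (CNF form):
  False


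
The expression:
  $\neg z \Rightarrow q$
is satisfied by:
  {q: True, z: True}
  {q: True, z: False}
  {z: True, q: False}


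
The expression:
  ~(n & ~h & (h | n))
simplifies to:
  h | ~n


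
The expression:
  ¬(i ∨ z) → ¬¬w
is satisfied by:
  {i: True, z: True, w: True}
  {i: True, z: True, w: False}
  {i: True, w: True, z: False}
  {i: True, w: False, z: False}
  {z: True, w: True, i: False}
  {z: True, w: False, i: False}
  {w: True, z: False, i: False}


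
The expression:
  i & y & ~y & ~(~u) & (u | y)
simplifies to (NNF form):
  False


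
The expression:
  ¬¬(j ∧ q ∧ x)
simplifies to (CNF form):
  j ∧ q ∧ x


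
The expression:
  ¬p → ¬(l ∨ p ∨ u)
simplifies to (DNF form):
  p ∨ (¬l ∧ ¬u)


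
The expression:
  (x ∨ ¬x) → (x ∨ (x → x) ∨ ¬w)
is always true.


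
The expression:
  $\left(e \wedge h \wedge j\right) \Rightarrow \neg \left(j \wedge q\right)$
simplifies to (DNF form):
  $\neg e \vee \neg h \vee \neg j \vee \neg q$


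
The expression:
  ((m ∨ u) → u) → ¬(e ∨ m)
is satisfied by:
  {u: False, e: False, m: False}
  {m: True, u: False, e: False}
  {m: True, e: True, u: False}
  {u: True, m: False, e: False}


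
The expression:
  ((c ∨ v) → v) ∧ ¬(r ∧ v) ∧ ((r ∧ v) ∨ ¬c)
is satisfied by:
  {v: False, c: False, r: False}
  {r: True, v: False, c: False}
  {v: True, r: False, c: False}


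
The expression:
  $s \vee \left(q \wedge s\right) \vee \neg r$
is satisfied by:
  {s: True, r: False}
  {r: False, s: False}
  {r: True, s: True}


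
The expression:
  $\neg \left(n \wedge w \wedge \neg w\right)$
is always true.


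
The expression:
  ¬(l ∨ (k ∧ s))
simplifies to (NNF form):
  ¬l ∧ (¬k ∨ ¬s)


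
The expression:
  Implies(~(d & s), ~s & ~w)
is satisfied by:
  {d: True, w: False, s: False}
  {w: False, s: False, d: False}
  {d: True, s: True, w: False}
  {d: True, s: True, w: True}


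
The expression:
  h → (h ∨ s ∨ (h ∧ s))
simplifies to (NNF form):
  True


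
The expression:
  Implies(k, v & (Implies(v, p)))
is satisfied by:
  {v: True, p: True, k: False}
  {v: True, p: False, k: False}
  {p: True, v: False, k: False}
  {v: False, p: False, k: False}
  {v: True, k: True, p: True}


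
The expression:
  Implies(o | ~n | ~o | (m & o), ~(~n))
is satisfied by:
  {n: True}


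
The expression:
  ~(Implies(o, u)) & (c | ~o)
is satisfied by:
  {c: True, o: True, u: False}


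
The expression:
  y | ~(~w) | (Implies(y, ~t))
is always true.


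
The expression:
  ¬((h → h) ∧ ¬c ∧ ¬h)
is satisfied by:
  {c: True, h: True}
  {c: True, h: False}
  {h: True, c: False}


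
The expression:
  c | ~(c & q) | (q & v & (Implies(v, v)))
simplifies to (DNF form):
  True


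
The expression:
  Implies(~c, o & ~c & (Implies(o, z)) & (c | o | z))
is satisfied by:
  {z: True, c: True, o: True}
  {z: True, c: True, o: False}
  {c: True, o: True, z: False}
  {c: True, o: False, z: False}
  {z: True, o: True, c: False}


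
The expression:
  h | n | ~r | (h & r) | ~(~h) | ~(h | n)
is always true.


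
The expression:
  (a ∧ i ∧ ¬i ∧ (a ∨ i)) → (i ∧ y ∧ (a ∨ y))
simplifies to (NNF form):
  True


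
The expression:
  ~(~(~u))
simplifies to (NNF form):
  ~u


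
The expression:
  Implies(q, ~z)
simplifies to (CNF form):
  ~q | ~z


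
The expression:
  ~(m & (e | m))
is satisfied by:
  {m: False}


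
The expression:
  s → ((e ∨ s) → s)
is always true.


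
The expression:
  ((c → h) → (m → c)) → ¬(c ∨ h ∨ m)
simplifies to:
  ¬c ∧ (m ∨ ¬h)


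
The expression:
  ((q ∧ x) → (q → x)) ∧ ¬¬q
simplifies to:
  q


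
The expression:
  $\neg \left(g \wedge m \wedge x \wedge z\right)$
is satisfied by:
  {g: False, m: False, z: False, x: False}
  {x: True, g: False, m: False, z: False}
  {z: True, g: False, m: False, x: False}
  {x: True, z: True, g: False, m: False}
  {m: True, x: False, g: False, z: False}
  {x: True, m: True, g: False, z: False}
  {z: True, m: True, x: False, g: False}
  {x: True, z: True, m: True, g: False}
  {g: True, z: False, m: False, x: False}
  {x: True, g: True, z: False, m: False}
  {z: True, g: True, x: False, m: False}
  {x: True, z: True, g: True, m: False}
  {m: True, g: True, z: False, x: False}
  {x: True, m: True, g: True, z: False}
  {z: True, m: True, g: True, x: False}


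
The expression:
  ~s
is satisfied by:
  {s: False}


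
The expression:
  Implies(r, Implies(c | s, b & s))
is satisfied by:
  {b: True, s: False, r: False, c: False}
  {b: False, s: False, r: False, c: False}
  {c: True, b: True, s: False, r: False}
  {c: True, b: False, s: False, r: False}
  {s: True, b: True, c: False, r: False}
  {s: True, b: False, c: False, r: False}
  {s: True, c: True, b: True, r: False}
  {s: True, c: True, b: False, r: False}
  {r: True, b: True, s: False, c: False}
  {r: True, b: False, s: False, c: False}
  {r: True, s: True, b: True, c: False}
  {r: True, c: True, s: True, b: True}


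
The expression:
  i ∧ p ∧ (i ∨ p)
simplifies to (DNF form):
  i ∧ p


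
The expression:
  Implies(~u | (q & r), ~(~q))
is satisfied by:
  {q: True, u: True}
  {q: True, u: False}
  {u: True, q: False}


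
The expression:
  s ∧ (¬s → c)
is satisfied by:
  {s: True}


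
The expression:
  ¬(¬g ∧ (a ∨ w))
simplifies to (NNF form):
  g ∨ (¬a ∧ ¬w)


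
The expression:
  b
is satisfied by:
  {b: True}


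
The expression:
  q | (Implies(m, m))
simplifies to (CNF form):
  True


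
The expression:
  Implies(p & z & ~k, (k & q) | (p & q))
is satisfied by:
  {k: True, q: True, p: False, z: False}
  {k: True, p: False, z: False, q: False}
  {q: True, p: False, z: False, k: False}
  {q: False, p: False, z: False, k: False}
  {k: True, z: True, q: True, p: False}
  {k: True, z: True, q: False, p: False}
  {z: True, q: True, k: False, p: False}
  {z: True, k: False, p: False, q: False}
  {q: True, k: True, p: True, z: False}
  {k: True, p: True, q: False, z: False}
  {q: True, p: True, k: False, z: False}
  {p: True, k: False, z: False, q: False}
  {k: True, z: True, p: True, q: True}
  {k: True, z: True, p: True, q: False}
  {z: True, p: True, q: True, k: False}


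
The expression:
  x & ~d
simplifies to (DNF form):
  x & ~d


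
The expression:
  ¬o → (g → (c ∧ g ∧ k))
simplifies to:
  o ∨ (c ∧ k) ∨ ¬g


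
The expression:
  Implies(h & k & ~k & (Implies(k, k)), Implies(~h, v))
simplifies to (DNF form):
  True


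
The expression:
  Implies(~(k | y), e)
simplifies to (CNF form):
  e | k | y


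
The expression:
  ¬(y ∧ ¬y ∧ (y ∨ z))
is always true.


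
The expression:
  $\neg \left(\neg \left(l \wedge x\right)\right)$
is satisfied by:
  {x: True, l: True}


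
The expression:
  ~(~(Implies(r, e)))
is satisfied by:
  {e: True, r: False}
  {r: False, e: False}
  {r: True, e: True}


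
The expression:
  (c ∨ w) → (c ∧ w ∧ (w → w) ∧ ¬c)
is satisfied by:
  {w: False, c: False}


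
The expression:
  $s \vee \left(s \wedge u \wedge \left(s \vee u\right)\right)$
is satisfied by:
  {s: True}


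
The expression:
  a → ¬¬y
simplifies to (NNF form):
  y ∨ ¬a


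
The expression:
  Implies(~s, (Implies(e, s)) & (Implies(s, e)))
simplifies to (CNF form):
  s | ~e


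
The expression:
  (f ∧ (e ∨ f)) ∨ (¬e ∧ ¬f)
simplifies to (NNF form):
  f ∨ ¬e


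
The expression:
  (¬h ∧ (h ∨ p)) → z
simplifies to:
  h ∨ z ∨ ¬p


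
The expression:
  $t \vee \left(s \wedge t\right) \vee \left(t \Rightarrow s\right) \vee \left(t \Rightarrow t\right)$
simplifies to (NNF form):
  $\text{True}$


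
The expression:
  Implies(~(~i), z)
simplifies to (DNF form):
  z | ~i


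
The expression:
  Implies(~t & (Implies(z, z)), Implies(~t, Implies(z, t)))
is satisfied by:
  {t: True, z: False}
  {z: False, t: False}
  {z: True, t: True}


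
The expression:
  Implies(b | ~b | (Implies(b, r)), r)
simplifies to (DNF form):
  r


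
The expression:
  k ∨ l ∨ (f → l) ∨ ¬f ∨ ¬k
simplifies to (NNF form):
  True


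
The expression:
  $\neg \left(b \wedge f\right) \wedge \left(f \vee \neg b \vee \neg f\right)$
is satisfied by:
  {b: False, f: False}
  {f: True, b: False}
  {b: True, f: False}


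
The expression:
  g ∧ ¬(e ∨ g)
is never true.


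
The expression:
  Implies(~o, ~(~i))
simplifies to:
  i | o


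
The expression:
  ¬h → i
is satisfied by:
  {i: True, h: True}
  {i: True, h: False}
  {h: True, i: False}


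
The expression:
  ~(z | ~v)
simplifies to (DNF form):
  v & ~z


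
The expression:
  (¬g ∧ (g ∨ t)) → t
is always true.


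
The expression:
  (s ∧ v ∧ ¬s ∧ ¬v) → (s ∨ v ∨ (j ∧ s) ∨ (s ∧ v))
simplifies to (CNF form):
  True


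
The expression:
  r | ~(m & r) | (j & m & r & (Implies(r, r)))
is always true.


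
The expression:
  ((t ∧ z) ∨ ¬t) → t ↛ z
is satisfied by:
  {t: True, z: False}


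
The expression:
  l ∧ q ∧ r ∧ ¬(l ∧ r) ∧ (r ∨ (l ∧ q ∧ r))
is never true.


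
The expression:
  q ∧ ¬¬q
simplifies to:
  q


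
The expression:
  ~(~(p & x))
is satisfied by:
  {p: True, x: True}


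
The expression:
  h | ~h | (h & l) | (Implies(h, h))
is always true.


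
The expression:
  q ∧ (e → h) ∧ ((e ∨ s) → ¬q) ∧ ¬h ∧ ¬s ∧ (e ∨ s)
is never true.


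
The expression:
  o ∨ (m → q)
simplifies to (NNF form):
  o ∨ q ∨ ¬m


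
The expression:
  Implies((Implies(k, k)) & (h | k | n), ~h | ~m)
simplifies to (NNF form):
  ~h | ~m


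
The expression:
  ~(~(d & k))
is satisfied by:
  {d: True, k: True}


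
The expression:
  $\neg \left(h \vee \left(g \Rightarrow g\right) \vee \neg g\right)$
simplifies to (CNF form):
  $\text{False}$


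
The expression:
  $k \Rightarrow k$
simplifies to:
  $\text{True}$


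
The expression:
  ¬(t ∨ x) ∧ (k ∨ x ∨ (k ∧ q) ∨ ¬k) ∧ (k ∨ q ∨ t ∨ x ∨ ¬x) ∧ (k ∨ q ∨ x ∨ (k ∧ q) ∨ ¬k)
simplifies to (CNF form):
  ¬t ∧ ¬x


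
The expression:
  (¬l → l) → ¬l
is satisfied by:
  {l: False}


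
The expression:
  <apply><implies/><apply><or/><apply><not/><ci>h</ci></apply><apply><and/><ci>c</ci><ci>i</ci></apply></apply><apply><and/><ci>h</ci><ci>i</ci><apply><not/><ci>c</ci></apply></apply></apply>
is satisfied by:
  {h: True, c: False, i: False}
  {i: True, h: True, c: False}
  {c: True, h: True, i: False}


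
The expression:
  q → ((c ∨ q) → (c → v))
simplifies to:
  v ∨ ¬c ∨ ¬q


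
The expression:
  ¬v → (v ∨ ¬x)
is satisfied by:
  {v: True, x: False}
  {x: False, v: False}
  {x: True, v: True}


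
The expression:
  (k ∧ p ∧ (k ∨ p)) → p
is always true.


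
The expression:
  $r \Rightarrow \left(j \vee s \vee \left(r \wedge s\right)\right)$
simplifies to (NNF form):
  $j \vee s \vee \neg r$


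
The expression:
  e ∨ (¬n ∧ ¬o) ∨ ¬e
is always true.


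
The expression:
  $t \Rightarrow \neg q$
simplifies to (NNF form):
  $\neg q \vee \neg t$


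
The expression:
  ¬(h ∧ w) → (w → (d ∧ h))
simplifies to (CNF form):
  h ∨ ¬w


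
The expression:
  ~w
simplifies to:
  ~w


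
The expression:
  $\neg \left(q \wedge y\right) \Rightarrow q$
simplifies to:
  $q$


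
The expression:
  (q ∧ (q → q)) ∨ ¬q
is always true.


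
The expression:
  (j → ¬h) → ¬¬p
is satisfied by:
  {p: True, h: True, j: True}
  {p: True, h: True, j: False}
  {p: True, j: True, h: False}
  {p: True, j: False, h: False}
  {h: True, j: True, p: False}


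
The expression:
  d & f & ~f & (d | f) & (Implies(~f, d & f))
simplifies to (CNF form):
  False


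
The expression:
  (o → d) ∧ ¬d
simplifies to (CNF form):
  ¬d ∧ ¬o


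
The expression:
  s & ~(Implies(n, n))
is never true.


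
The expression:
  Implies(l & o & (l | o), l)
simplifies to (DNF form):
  True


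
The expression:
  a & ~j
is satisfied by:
  {a: True, j: False}


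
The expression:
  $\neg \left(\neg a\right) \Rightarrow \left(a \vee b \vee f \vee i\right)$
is always true.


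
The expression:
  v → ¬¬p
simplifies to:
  p ∨ ¬v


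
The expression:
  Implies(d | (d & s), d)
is always true.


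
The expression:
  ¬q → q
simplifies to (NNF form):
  q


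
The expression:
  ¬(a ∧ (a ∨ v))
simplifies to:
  ¬a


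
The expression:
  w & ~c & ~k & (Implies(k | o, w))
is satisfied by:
  {w: True, k: False, c: False}


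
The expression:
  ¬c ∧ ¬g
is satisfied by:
  {g: False, c: False}


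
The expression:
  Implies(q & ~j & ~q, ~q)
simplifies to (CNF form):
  True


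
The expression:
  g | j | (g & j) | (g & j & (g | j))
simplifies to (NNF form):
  g | j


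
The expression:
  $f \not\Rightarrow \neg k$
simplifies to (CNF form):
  $f \wedge k$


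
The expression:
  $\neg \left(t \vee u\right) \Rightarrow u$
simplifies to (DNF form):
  $t \vee u$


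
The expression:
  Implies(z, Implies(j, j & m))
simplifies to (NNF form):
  m | ~j | ~z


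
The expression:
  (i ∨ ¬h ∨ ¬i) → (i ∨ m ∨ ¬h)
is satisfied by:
  {i: True, m: True, h: False}
  {i: True, h: False, m: False}
  {m: True, h: False, i: False}
  {m: False, h: False, i: False}
  {i: True, m: True, h: True}
  {i: True, h: True, m: False}
  {m: True, h: True, i: False}


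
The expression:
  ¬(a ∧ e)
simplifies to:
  ¬a ∨ ¬e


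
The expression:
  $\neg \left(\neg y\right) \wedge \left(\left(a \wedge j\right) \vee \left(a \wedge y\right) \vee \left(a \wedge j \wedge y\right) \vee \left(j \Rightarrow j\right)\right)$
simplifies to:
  $y$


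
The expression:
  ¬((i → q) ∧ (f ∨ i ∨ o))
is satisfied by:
  {i: True, f: False, q: False, o: False}
  {i: True, o: True, f: False, q: False}
  {i: True, f: True, q: False, o: False}
  {i: True, o: True, f: True, q: False}
  {o: False, f: False, q: False, i: False}
  {q: True, o: False, f: False, i: False}


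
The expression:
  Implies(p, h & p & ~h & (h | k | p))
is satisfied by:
  {p: False}


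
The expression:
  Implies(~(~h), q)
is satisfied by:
  {q: True, h: False}
  {h: False, q: False}
  {h: True, q: True}


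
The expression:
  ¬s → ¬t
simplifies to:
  s ∨ ¬t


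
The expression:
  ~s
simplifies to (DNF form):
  ~s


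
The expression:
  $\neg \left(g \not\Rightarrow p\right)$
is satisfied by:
  {p: True, g: False}
  {g: False, p: False}
  {g: True, p: True}


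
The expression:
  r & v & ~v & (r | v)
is never true.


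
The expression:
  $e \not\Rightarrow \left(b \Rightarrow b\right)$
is never true.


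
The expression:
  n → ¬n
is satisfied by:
  {n: False}


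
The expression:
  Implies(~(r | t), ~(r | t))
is always true.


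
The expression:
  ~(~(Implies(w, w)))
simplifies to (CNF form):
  True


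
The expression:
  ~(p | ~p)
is never true.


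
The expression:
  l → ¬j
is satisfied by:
  {l: False, j: False}
  {j: True, l: False}
  {l: True, j: False}


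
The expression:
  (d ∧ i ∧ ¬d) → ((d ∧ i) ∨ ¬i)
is always true.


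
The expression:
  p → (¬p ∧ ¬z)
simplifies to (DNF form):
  ¬p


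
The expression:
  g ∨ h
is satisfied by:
  {g: True, h: True}
  {g: True, h: False}
  {h: True, g: False}


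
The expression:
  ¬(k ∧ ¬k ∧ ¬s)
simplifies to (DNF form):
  True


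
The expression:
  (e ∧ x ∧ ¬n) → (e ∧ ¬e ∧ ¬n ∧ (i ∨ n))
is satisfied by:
  {n: True, e: False, x: False}
  {e: False, x: False, n: False}
  {n: True, x: True, e: False}
  {x: True, e: False, n: False}
  {n: True, e: True, x: False}
  {e: True, n: False, x: False}
  {n: True, x: True, e: True}


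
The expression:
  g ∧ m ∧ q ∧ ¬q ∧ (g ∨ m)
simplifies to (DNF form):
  False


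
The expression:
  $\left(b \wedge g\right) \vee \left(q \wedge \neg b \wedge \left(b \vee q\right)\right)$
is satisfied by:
  {q: True, g: True, b: False}
  {q: True, g: False, b: False}
  {b: True, q: True, g: True}
  {b: True, g: True, q: False}


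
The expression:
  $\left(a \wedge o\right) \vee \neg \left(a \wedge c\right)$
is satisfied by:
  {o: True, c: False, a: False}
  {c: False, a: False, o: False}
  {a: True, o: True, c: False}
  {a: True, c: False, o: False}
  {o: True, c: True, a: False}
  {c: True, o: False, a: False}
  {a: True, c: True, o: True}


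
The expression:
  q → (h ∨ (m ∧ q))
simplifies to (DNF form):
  h ∨ m ∨ ¬q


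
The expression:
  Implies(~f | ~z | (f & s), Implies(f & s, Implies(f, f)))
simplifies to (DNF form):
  True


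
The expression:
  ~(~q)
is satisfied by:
  {q: True}


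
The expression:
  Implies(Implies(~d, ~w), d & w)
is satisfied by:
  {w: True}


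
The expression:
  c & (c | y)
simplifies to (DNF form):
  c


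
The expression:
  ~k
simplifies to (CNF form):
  ~k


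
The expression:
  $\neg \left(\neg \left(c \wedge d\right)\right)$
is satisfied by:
  {c: True, d: True}


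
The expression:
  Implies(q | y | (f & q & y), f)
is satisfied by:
  {f: True, y: False, q: False}
  {q: True, f: True, y: False}
  {f: True, y: True, q: False}
  {q: True, f: True, y: True}
  {q: False, y: False, f: False}


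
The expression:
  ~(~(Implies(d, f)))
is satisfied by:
  {f: True, d: False}
  {d: False, f: False}
  {d: True, f: True}


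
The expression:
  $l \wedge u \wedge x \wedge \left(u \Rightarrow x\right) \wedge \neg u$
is never true.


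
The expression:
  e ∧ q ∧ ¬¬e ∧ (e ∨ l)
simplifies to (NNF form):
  e ∧ q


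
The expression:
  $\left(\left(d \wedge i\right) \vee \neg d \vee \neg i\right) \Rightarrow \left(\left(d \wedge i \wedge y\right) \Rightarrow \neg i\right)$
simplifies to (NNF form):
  $\neg d \vee \neg i \vee \neg y$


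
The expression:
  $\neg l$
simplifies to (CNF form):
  $\neg l$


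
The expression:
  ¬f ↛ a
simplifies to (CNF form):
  a ∨ ¬f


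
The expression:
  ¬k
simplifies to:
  ¬k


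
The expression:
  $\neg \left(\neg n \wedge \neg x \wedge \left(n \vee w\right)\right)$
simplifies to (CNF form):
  $n \vee x \vee \neg w$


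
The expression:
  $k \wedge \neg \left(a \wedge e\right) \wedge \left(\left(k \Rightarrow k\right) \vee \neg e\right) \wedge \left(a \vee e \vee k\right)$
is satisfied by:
  {k: True, e: False, a: False}
  {a: True, k: True, e: False}
  {e: True, k: True, a: False}


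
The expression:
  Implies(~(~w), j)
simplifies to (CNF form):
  j | ~w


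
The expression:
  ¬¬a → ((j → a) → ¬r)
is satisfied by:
  {a: False, r: False}
  {r: True, a: False}
  {a: True, r: False}


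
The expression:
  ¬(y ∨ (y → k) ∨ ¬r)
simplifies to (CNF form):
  False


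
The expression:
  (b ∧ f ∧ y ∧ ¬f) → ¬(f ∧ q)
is always true.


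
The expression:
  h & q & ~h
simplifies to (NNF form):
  False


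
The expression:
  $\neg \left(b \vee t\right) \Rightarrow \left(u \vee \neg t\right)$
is always true.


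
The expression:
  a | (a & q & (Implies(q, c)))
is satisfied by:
  {a: True}


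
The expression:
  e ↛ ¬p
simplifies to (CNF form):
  e ∧ p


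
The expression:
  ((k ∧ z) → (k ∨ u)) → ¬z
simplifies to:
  ¬z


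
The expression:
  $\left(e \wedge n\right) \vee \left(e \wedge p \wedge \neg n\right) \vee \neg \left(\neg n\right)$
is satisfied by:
  {n: True, p: True, e: True}
  {n: True, p: True, e: False}
  {n: True, e: True, p: False}
  {n: True, e: False, p: False}
  {p: True, e: True, n: False}


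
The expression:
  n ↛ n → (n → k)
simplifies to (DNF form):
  True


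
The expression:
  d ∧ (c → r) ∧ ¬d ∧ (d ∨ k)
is never true.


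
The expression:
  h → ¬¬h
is always true.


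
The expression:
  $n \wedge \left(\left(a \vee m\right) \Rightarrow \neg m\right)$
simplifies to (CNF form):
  $n \wedge \neg m$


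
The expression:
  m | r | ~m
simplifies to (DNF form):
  True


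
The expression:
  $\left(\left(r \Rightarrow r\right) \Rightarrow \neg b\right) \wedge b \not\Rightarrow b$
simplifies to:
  $\text{False}$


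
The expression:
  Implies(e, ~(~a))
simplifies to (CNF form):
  a | ~e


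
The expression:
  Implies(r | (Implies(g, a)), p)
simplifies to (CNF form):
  (g | p) & (p | ~a) & (p | ~r)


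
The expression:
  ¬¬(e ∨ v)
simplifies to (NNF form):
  e ∨ v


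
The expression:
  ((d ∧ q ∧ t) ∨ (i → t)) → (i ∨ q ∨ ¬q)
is always true.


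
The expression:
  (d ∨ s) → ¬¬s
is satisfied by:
  {s: True, d: False}
  {d: False, s: False}
  {d: True, s: True}


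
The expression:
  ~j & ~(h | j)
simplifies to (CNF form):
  ~h & ~j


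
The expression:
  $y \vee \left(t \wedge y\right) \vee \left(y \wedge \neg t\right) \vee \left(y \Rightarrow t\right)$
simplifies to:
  $\text{True}$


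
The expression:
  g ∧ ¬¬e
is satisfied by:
  {e: True, g: True}


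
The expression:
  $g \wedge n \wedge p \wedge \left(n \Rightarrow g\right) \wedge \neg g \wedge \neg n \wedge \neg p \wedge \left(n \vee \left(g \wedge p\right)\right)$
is never true.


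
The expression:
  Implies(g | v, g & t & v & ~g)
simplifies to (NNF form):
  ~g & ~v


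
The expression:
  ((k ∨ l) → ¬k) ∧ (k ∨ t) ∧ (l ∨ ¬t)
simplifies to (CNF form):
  l ∧ t ∧ ¬k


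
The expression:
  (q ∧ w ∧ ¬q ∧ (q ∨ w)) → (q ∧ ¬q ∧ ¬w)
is always true.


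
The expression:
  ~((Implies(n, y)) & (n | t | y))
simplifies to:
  ~y & (n | ~t)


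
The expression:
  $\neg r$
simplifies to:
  $\neg r$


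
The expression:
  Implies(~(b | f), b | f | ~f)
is always true.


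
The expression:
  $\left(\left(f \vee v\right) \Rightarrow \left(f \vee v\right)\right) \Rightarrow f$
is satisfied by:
  {f: True}


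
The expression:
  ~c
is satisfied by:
  {c: False}


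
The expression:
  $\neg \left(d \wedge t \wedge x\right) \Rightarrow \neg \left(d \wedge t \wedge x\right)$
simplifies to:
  $\text{True}$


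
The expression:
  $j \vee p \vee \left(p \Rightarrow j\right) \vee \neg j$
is always true.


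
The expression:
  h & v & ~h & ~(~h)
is never true.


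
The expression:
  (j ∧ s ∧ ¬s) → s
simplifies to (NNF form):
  True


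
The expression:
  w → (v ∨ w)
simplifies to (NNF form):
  True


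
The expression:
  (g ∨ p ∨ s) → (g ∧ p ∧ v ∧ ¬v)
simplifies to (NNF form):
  ¬g ∧ ¬p ∧ ¬s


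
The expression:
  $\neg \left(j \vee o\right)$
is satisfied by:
  {o: False, j: False}


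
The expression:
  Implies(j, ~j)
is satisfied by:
  {j: False}


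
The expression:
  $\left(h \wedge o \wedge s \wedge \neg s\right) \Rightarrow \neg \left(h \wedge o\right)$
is always true.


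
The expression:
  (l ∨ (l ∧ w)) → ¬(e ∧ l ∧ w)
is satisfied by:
  {l: False, e: False, w: False}
  {w: True, l: False, e: False}
  {e: True, l: False, w: False}
  {w: True, e: True, l: False}
  {l: True, w: False, e: False}
  {w: True, l: True, e: False}
  {e: True, l: True, w: False}


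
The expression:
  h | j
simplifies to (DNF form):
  h | j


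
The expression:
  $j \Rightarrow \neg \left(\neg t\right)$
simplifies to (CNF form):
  $t \vee \neg j$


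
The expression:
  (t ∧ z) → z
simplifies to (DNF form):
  True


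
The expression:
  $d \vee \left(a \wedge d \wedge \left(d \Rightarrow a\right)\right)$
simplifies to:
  $d$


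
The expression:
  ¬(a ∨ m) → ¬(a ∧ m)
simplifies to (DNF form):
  True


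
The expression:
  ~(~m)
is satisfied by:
  {m: True}


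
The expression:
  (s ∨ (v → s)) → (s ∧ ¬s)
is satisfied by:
  {v: True, s: False}


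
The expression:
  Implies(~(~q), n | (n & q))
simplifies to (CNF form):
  n | ~q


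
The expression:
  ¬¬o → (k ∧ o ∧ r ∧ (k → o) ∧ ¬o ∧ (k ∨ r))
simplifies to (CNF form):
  ¬o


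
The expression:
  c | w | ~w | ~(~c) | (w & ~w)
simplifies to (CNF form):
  True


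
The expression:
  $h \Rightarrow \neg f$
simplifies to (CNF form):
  $\neg f \vee \neg h$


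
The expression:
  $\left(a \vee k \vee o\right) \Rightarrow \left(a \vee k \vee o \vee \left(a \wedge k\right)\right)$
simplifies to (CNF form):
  $\text{True}$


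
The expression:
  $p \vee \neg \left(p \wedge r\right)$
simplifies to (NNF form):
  $\text{True}$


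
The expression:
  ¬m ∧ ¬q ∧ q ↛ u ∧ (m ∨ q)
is never true.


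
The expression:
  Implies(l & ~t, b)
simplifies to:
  b | t | ~l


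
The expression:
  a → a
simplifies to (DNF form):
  True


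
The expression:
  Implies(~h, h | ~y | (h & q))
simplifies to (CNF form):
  h | ~y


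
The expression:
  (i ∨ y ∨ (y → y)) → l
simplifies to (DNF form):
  l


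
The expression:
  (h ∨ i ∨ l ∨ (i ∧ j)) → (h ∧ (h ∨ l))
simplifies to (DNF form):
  h ∨ (¬i ∧ ¬l)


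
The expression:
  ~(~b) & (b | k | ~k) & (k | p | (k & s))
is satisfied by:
  {k: True, p: True, b: True}
  {k: True, b: True, p: False}
  {p: True, b: True, k: False}


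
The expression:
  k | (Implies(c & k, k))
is always true.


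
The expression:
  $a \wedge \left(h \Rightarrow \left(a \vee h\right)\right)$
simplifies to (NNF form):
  $a$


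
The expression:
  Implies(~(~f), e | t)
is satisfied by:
  {t: True, e: True, f: False}
  {t: True, e: False, f: False}
  {e: True, t: False, f: False}
  {t: False, e: False, f: False}
  {f: True, t: True, e: True}
  {f: True, t: True, e: False}
  {f: True, e: True, t: False}


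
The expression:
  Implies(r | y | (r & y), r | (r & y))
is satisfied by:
  {r: True, y: False}
  {y: False, r: False}
  {y: True, r: True}


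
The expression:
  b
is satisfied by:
  {b: True}


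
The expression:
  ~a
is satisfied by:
  {a: False}


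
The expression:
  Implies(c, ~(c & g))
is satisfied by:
  {g: False, c: False}
  {c: True, g: False}
  {g: True, c: False}


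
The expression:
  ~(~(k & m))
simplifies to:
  k & m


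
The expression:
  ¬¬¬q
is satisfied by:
  {q: False}


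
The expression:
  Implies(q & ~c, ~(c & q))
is always true.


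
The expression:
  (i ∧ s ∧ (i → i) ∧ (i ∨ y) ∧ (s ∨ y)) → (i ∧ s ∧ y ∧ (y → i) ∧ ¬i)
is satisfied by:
  {s: False, i: False}
  {i: True, s: False}
  {s: True, i: False}


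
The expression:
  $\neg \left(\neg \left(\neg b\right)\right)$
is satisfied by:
  {b: False}


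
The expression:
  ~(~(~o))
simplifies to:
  ~o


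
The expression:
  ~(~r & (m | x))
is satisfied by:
  {r: True, x: False, m: False}
  {r: True, m: True, x: False}
  {r: True, x: True, m: False}
  {r: True, m: True, x: True}
  {m: False, x: False, r: False}


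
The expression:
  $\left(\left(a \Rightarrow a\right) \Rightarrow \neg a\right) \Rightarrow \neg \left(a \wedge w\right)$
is always true.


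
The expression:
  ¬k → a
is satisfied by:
  {a: True, k: True}
  {a: True, k: False}
  {k: True, a: False}


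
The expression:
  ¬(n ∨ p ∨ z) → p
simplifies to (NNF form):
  n ∨ p ∨ z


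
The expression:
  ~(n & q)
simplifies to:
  ~n | ~q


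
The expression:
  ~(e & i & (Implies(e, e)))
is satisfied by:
  {e: False, i: False}
  {i: True, e: False}
  {e: True, i: False}


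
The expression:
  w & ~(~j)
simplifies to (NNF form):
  j & w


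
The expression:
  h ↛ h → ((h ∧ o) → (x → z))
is always true.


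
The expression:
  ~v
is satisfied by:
  {v: False}


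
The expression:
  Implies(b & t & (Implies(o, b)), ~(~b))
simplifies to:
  True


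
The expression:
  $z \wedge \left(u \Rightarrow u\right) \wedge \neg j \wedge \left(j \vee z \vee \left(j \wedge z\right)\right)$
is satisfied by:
  {z: True, j: False}


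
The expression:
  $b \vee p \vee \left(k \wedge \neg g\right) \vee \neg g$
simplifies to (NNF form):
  $b \vee p \vee \neg g$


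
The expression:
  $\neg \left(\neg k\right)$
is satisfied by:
  {k: True}


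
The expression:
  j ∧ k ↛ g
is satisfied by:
  {j: True, k: True, g: False}


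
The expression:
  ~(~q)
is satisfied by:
  {q: True}


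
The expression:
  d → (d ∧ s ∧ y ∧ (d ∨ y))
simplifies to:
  (s ∧ y) ∨ ¬d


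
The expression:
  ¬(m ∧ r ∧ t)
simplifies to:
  ¬m ∨ ¬r ∨ ¬t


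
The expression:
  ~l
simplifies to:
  ~l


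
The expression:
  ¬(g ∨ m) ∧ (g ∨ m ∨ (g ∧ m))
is never true.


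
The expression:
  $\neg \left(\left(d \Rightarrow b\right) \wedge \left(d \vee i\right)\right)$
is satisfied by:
  {d: False, i: False, b: False}
  {b: True, d: False, i: False}
  {d: True, b: False, i: False}
  {i: True, d: True, b: False}
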